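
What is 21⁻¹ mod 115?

gcd(115, 21) = 1.
By Bézout, 21*(11) + 115*(-2) = 1.
So 21*11 ≡ 1 (mod 115), and 11 mod 115 = 11.

11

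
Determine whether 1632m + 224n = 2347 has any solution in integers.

no

gcd(1632, 224) = 32.
32 does not divide 2347 (remainder 11), so no integer solutions.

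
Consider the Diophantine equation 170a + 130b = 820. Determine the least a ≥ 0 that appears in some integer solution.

gcd(170, 130) = 10.
10 divides 820, so solutions exist.
By Bézout, 170×(-3) + 130×(4) = 10.
Scale by 820/10 = 82: (a₀, b₀) = (-246, 328).
General solution: a = -246 + 13t, b = 328 - 17t for integer t.
a ≥ 0: smallest is -246 mod 13 = 1 (at t = 19), with b = 5.

1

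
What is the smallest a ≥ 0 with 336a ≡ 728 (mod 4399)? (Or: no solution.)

gcd(4399, 336) = 1  (4399 = 13×336 + 31, 336 = 10×31 + 26, 31 = 1×26 + 5, 26 = 5×5 + 1, 5 = 5×1).
1 divides 728, so solutions exist.
Back-substituting, 336×(851) + 4399×(-65) = 1.
So 336×(851) ≡ 1 (mod 4399); multiply by 728: a ≡ 619528 (mod 4399).
Smallest nonnegative: a = 619528 mod 4399 = 3668.

3668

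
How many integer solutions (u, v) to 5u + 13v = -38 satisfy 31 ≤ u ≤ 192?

gcd(13, 5):
  13 = 2×5 + 3
  5 = 1×3 + 2
  3 = 1×2 + 1
  2 = 2×1
so gcd(13, 5) = 1.
Back-substitute for Bézout coefficients:
  1 = 3 - 1×2
  ... = 5×(-5) + 13×(2)
Scale by -38: particular solution (190, -76); reduce u mod 13: (8, -6).
General solution: u = 8 + 13t, v = -6 - 5t for integer t.
31 ≤ 8 + 13t ≤ 192 gives t ∈ [2, 14], which is 13 values.

13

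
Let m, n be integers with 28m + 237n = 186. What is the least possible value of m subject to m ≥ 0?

gcd(237, 28) = 1.
1 divides 186, so solutions exist.
By Bézout, 28×(-110) + 237×(13) = 1.
Scale by 186/1 = 186: (m₀, n₀) = (-20460, 2418).
General solution: m = -20460 + 237t, n = 2418 - 28t for integer t.
m ≥ 0: smallest is -20460 mod 237 = 159 (at t = 87), with n = -18.

159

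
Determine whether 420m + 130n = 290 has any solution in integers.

yes

gcd(420, 130) = 10  (420 = 3*130 + 30, 130 = 4*30 + 10, 30 = 3*10).
10 divides 290, so integer solutions exist.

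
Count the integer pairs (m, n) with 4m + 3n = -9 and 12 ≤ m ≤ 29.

6

gcd(4, 3):
  4 = 1·3 + 1
  3 = 3·1
so gcd(4, 3) = 1.
Back-substitute for Bézout coefficients:
  1 = 4 - 1·3
  ... = 4·(1) + 3·(-1)
Scale by -9: particular solution (-9, 9); reduce m mod 3: (0, -3).
General solution: m = 0 + 3t, n = -3 - 4t for integer t.
12 ≤ 0 + 3t ≤ 29 gives t ∈ [4, 9], which is 6 values.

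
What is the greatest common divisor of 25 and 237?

gcd(237, 25):
  237 = 9·25 + 12
  25 = 2·12 + 1
  12 = 12·1
so gcd(237, 25) = 1.

1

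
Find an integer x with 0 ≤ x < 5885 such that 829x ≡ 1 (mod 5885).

5239

gcd(5885, 829):
  5885 = 7*829 + 82
  829 = 10*82 + 9
  82 = 9*9 + 1
  9 = 9*1
so gcd(5885, 829) = 1.
Back-substitute for Bézout coefficients:
  1 = 82 - 9*9
  ... = 829*(-646) + 5885*(91)
So 829*-646 ≡ 1 (mod 5885), and -646 mod 5885 = 5239.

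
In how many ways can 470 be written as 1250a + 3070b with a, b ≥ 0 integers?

gcd(3070, 1250) = 10  (3070 = 2·1250 + 570, 1250 = 2·570 + 110, 570 = 5·110 + 20, 110 = 5·20 + 10, 20 = 2·10).
Back-substituting, 1250·(140) + 3070·(-57) = 10.
Scale by 47: one solution is (6580, -2679). Reduce a mod 307: (133, -54).
General: a = 133 + 307t, b = -54 - 125t.
a ≥ 0 ⇒ t ≥ 0; b ≥ 0 ⇒ t ≤ -1. So t ∈ [0, -1]: 0 solutions.

0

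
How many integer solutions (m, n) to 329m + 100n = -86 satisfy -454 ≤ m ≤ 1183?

gcd(329, 100) = 1  (329 = 3×100 + 29, 100 = 3×29 + 13, 29 = 2×13 + 3, 13 = 4×3 + 1, 3 = 3×1).
Back-substituting, 329×(-31) + 100×(102) = 1.
Scale by -86: particular solution (2666, -8772); reduce m mod 100: (66, -218).
General solution: m = 66 + 100t, n = -218 - 329t for integer t.
-454 ≤ 66 + 100t ≤ 1183 gives t ∈ [-5, 11], which is 17 values.

17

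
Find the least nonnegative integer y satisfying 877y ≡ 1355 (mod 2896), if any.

gcd(2896, 877) = 1  (2896 = 3×877 + 265, 877 = 3×265 + 82, 265 = 3×82 + 19, 82 = 4×19 + 6, 19 = 3×6 + 1, 6 = 6×1).
1 divides 1355, so solutions exist.
Back-substituting, 877×(-459) + 2896×(139) = 1.
So 877×(-459) ≡ 1 (mod 2896); multiply by 1355: y ≡ -621945 (mod 2896).
Smallest nonnegative: y = -621945 mod 2896 = 695.

695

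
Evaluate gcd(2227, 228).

gcd(2227, 228):
  2227 = 9×228 + 175
  228 = 1×175 + 53
  175 = 3×53 + 16
  53 = 3×16 + 5
  16 = 3×5 + 1
  5 = 5×1
so gcd(2227, 228) = 1.

1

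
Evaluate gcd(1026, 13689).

27

gcd(13689, 1026):
  13689 = 13×1026 + 351
  1026 = 2×351 + 324
  351 = 1×324 + 27
  324 = 12×27
so gcd(13689, 1026) = 27.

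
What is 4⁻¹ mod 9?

gcd(9, 4) = 1  (9 = 2×4 + 1, 4 = 4×1).
Back-substituting, 4×(-2) + 9×(1) = 1.
So 4×-2 ≡ 1 (mod 9), and -2 mod 9 = 7.

7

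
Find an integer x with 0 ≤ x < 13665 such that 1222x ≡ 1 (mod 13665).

gcd(13665, 1222) = 1  (13665 = 11*1222 + 223, 1222 = 5*223 + 107, 223 = 2*107 + 9, 107 = 11*9 + 8, 9 = 1*8 + 1, 8 = 8*1).
Back-substituting, 1222*(-1532) + 13665*(137) = 1.
So 1222*-1532 ≡ 1 (mod 13665), and -1532 mod 13665 = 12133.

12133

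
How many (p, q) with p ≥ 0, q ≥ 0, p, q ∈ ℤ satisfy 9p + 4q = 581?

gcd(9, 4):
  9 = 2·4 + 1
  4 = 4·1
so gcd(9, 4) = 1.
Back-substitute for Bézout coefficients:
  1 = 9 - 2·4
  ... = 9·(1) + 4·(-2)
Scale by 581: one solution is (581, -1162). Reduce p mod 4: (1, 143).
General: p = 1 + 4t, q = 143 - 9t.
p ≥ 0 ⇒ t ≥ 0; q ≥ 0 ⇒ t ≤ 15. So t ∈ [0, 15]: 16 solutions.

16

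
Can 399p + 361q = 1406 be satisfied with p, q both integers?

gcd(399, 361):
  399 = 1*361 + 38
  361 = 9*38 + 19
  38 = 2*19
so gcd(399, 361) = 19.
19 divides 1406, so integer solutions exist.

yes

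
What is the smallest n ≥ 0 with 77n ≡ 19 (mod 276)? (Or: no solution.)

11

gcd(276, 77) = 1  (276 = 3·77 + 45, 77 = 1·45 + 32, 45 = 1·32 + 13, 32 = 2·13 + 6, 13 = 2·6 + 1, 6 = 6·1).
1 divides 19, so solutions exist.
Back-substituting, 77·(-43) + 276·(12) = 1.
So 77·(-43) ≡ 1 (mod 276); multiply by 19: n ≡ -817 (mod 276).
Smallest nonnegative: n = -817 mod 276 = 11.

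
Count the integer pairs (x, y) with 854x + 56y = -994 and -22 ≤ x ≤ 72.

23

gcd(854, 56) = 14  (854 = 15*56 + 14, 56 = 4*14).
Back-substituting, 854*(1) + 56*(-15) = 14.
Scale by -71: particular solution (-71, 1065); reduce x mod 4: (1, -33).
General solution: x = 1 + 4t, y = -33 - 61t for integer t.
-22 ≤ 1 + 4t ≤ 72 gives t ∈ [-5, 17], which is 23 values.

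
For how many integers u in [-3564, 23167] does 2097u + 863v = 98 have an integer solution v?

30

gcd(2097, 863):
  2097 = 2·863 + 371
  863 = 2·371 + 121
  371 = 3·121 + 8
  121 = 15·8 + 1
  8 = 8·1
so gcd(2097, 863) = 1.
Back-substitute for Bézout coefficients:
  1 = 121 - 15·8
  ... = 2097·(-107) + 863·(260)
Scale by 98: particular solution (-10486, 25480); reduce u mod 863: (733, -1781).
General solution: u = 733 + 863t, v = -1781 - 2097t for integer t.
-3564 ≤ 733 + 863t ≤ 23167 gives t ∈ [-4, 25], which is 30 values.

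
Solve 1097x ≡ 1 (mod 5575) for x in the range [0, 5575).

3283

gcd(5575, 1097):
  5575 = 5·1097 + 90
  1097 = 12·90 + 17
  90 = 5·17 + 5
  17 = 3·5 + 2
  5 = 2·2 + 1
  2 = 2·1
so gcd(5575, 1097) = 1.
Back-substitute for Bézout coefficients:
  1 = 5 - 2·2
  ... = 1097·(-2292) + 5575·(451)
So 1097·-2292 ≡ 1 (mod 5575), and -2292 mod 5575 = 3283.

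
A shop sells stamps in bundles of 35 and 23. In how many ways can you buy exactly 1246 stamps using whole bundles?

Need nonnegative integers with 35j + 23k = 1246.
gcd(35, 23) = 1, and 35·(2) + 23·(-3) = 1.
So (j₀, k₀) = (2492, -3738); general j = 2492 + 23t, k = -3738 - 35t.
j ≥ 0 ⇒ t ≥ -108; k ≥ 0 ⇒ t ≤ -107. That's 2 values of t.

2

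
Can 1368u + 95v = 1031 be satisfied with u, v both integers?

gcd(1368, 95) = 19  (1368 = 14×95 + 38, 95 = 2×38 + 19, 38 = 2×19).
19 does not divide 1031 (remainder 5), so no integer solutions.

no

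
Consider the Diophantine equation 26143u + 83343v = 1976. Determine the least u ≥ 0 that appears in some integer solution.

gcd(83343, 26143) = 13.
13 divides 1976, so solutions exist.
By Bézout, 26143*(424) + 83343*(-133) = 13.
Scale by 1976/13 = 152: (u₀, v₀) = (64448, -20216).
General solution: u = 64448 + 6411t, v = -20216 - 2011t for integer t.
u ≥ 0: smallest is 64448 mod 6411 = 338 (at t = -10), with v = -106.

338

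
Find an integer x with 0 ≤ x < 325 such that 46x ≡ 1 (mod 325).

gcd(325, 46) = 1.
By Bézout, 46·(106) + 325·(-15) = 1.
So 46·106 ≡ 1 (mod 325), and 106 mod 325 = 106.

106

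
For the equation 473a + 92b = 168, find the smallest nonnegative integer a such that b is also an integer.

gcd(473, 92) = 1  (473 = 5*92 + 13, 92 = 7*13 + 1, 13 = 13*1).
1 divides 168, so solutions exist.
Back-substituting, 473*(-7) + 92*(36) = 1.
Scale by 168/1 = 168: (a₀, b₀) = (-1176, 6048).
General solution: a = -1176 + 92t, b = 6048 - 473t for integer t.
a ≥ 0: smallest is -1176 mod 92 = 20 (at t = 13), with b = -101.

20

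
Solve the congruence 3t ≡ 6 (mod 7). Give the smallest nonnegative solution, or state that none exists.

2

gcd(7, 3):
  7 = 2×3 + 1
  3 = 3×1
so gcd(7, 3) = 1.
1 divides 6, so solutions exist.
Back-substitute for Bézout coefficients:
  1 = 7 - 2×3
  ... = 3×(-2) + 7×(1)
So 3×(-2) ≡ 1 (mod 7); multiply by 6: t ≡ -12 (mod 7).
Smallest nonnegative: t = -12 mod 7 = 2.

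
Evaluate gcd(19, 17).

gcd(19, 17):
  19 = 1*17 + 2
  17 = 8*2 + 1
  2 = 2*1
so gcd(19, 17) = 1.

1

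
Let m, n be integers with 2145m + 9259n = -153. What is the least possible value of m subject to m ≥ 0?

8469

gcd(9259, 2145):
  9259 = 4×2145 + 679
  2145 = 3×679 + 108
  679 = 6×108 + 31
  108 = 3×31 + 15
  31 = 2×15 + 1
  15 = 15×1
so gcd(9259, 2145) = 1.
1 divides -153, so solutions exist.
Back-substitute for Bézout coefficients:
  1 = 31 - 2×15
  ... = 2145×(-600) + 9259×(139)
Scale by -153/1 = -153: (m₀, n₀) = (91800, -21267).
General solution: m = 91800 + 9259t, n = -21267 - 2145t for integer t.
m ≥ 0: smallest is 91800 mod 9259 = 8469 (at t = -9), with n = -1962.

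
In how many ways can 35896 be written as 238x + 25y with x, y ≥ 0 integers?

gcd(238, 25) = 1  (238 = 9*25 + 13, 25 = 1*13 + 12, 13 = 1*12 + 1, 12 = 12*1).
Back-substituting, 238*(2) + 25*(-19) = 1.
Scale by 35896: one solution is (71792, -682024). Reduce x mod 25: (17, 1274).
General: x = 17 + 25t, y = 1274 - 238t.
x ≥ 0 ⇒ t ≥ 0; y ≥ 0 ⇒ t ≤ 5. So t ∈ [0, 5]: 6 solutions.

6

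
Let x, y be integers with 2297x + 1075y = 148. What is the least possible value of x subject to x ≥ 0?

959

gcd(2297, 1075) = 1  (2297 = 2×1075 + 147, 1075 = 7×147 + 46, 147 = 3×46 + 9, 46 = 5×9 + 1, 9 = 9×1).
1 divides 148, so solutions exist.
Back-substituting, 2297×(-117) + 1075×(250) = 1.
Scale by 148/1 = 148: (x₀, y₀) = (-17316, 37000).
General solution: x = -17316 + 1075t, y = 37000 - 2297t for integer t.
x ≥ 0: smallest is -17316 mod 1075 = 959 (at t = 17), with y = -2049.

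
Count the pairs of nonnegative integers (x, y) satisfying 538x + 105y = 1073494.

19

gcd(538, 105) = 1.
By Bézout, 538·(-8) + 105·(41) = 1.
One solution: (103, 9696).
General: x = 103 + 105t, y = 9696 - 538t.
x ≥ 0 ⇒ t ≥ 0; y ≥ 0 ⇒ t ≤ 18. So t ∈ [0, 18]: 19 solutions.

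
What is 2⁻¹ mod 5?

gcd(5, 2) = 1.
By Bézout, 2*(-2) + 5*(1) = 1.
So 2*-2 ≡ 1 (mod 5), and -2 mod 5 = 3.

3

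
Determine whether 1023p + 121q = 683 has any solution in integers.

gcd(1023, 121) = 11  (1023 = 8*121 + 55, 121 = 2*55 + 11, 55 = 5*11).
11 does not divide 683 (remainder 1), so no integer solutions.

no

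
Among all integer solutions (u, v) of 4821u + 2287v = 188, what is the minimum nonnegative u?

gcd(4821, 2287) = 1.
1 divides 188, so solutions exist.
By Bézout, 4821*(250) + 2287*(-527) = 1.
Scale by 188/1 = 188: (u₀, v₀) = (47000, -99076).
General solution: u = 47000 + 2287t, v = -99076 - 4821t for integer t.
u ≥ 0: smallest is 47000 mod 2287 = 1260 (at t = -20), with v = -2656.

1260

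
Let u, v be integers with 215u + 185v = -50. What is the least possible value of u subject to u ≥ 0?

gcd(215, 185):
  215 = 1×185 + 30
  185 = 6×30 + 5
  30 = 6×5
so gcd(215, 185) = 5.
5 divides -50, so solutions exist.
Back-substitute for Bézout coefficients:
  5 = 185 - 6×30
  ... = 215×(-6) + 185×(7)
Scale by -50/5 = -10: (u₀, v₀) = (60, -70).
General solution: u = 60 + 37t, v = -70 - 43t for integer t.
u ≥ 0: smallest is 60 mod 37 = 23 (at t = -1), with v = -27.

23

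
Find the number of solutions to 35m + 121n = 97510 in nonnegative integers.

24

gcd(121, 35) = 1.
By Bézout, 35*(-38) + 121*(11) = 1.
One solution: (3, 805).
General: m = 3 + 121t, n = 805 - 35t.
m ≥ 0 ⇒ t ≥ 0; n ≥ 0 ⇒ t ≤ 23. So t ∈ [0, 23]: 24 solutions.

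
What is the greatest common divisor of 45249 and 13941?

gcd(45249, 13941):
  45249 = 3×13941 + 3426
  13941 = 4×3426 + 237
  3426 = 14×237 + 108
  237 = 2×108 + 21
  108 = 5×21 + 3
  21 = 7×3
so gcd(45249, 13941) = 3.

3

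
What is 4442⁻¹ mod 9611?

6848

gcd(9611, 4442) = 1.
By Bézout, 4442×(-2763) + 9611×(1277) = 1.
So 4442×-2763 ≡ 1 (mod 9611), and -2763 mod 9611 = 6848.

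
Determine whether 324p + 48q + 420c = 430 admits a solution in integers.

no

gcd(324, 48) = 12  (324 = 6×48 + 36, 48 = 1×36 + 12, 36 = 3×12).
gcd(12, 420) = 12.
12 does not divide 430 (remainder 10), so no integer solutions.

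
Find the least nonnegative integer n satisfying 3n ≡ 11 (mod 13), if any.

gcd(13, 3) = 1.
1 divides 11, so solutions exist.
By Bézout, 3*(-4) + 13*(1) = 1.
So 3*(-4) ≡ 1 (mod 13); multiply by 11: n ≡ -44 (mod 13).
Smallest nonnegative: n = -44 mod 13 = 8.

8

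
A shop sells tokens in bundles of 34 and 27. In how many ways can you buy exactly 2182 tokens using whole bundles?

Need nonnegative integers with 34j + 27k = 2182.
gcd(34, 27) = 1, and 34·(4) + 27·(-5) = 1.
So (j₀, k₀) = (8728, -10910); general j = 8728 + 27t, k = -10910 - 34t.
j ≥ 0 ⇒ t ≥ -323; k ≥ 0 ⇒ t ≤ -321. That's 3 values of t.

3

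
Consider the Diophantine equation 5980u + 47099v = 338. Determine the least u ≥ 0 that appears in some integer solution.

1402

gcd(47099, 5980):
  47099 = 7*5980 + 5239
  5980 = 1*5239 + 741
  5239 = 7*741 + 52
  741 = 14*52 + 13
  52 = 4*13
so gcd(47099, 5980) = 13.
13 divides 338, so solutions exist.
Back-substitute for Bézout coefficients:
  13 = 741 - 14*52
  ... = 5980*(890) + 47099*(-113)
Scale by 338/13 = 26: (u₀, v₀) = (23140, -2938).
General solution: u = 23140 + 3623t, v = -2938 - 460t for integer t.
u ≥ 0: smallest is 23140 mod 3623 = 1402 (at t = -6), with v = -178.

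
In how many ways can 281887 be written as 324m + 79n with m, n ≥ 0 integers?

11

gcd(324, 79) = 1  (324 = 4*79 + 8, 79 = 9*8 + 7, 8 = 1*7 + 1, 7 = 7*1).
Back-substituting, 324*(10) + 79*(-41) = 1.
Scale by 281887: one solution is (2818870, -11557367). Reduce m mod 79: (71, 3277).
General: m = 71 + 79t, n = 3277 - 324t.
m ≥ 0 ⇒ t ≥ 0; n ≥ 0 ⇒ t ≤ 10. So t ∈ [0, 10]: 11 solutions.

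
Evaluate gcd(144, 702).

18

gcd(702, 144):
  702 = 4·144 + 126
  144 = 1·126 + 18
  126 = 7·18
so gcd(702, 144) = 18.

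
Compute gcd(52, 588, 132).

gcd(588, 52) = 4  (588 = 11*52 + 16, 52 = 3*16 + 4, 16 = 4*4).
gcd(4, 132) = 4.

4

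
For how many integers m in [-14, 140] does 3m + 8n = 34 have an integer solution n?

19

gcd(8, 3):
  8 = 2*3 + 2
  3 = 1*2 + 1
  2 = 2*1
so gcd(8, 3) = 1.
Back-substitute for Bézout coefficients:
  1 = 3 - 1*2
  ... = 3*(3) + 8*(-1)
Scale by 34: particular solution (102, -34); reduce m mod 8: (6, 2).
General solution: m = 6 + 8t, n = 2 - 3t for integer t.
-14 ≤ 6 + 8t ≤ 140 gives t ∈ [-2, 16], which is 19 values.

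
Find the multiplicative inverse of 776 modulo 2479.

591

gcd(2479, 776) = 1.
By Bézout, 776×(591) + 2479×(-185) = 1.
So 776×591 ≡ 1 (mod 2479), and 591 mod 2479 = 591.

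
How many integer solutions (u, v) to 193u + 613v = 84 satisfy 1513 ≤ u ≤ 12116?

gcd(613, 193) = 1  (613 = 3*193 + 34, 193 = 5*34 + 23, 34 = 1*23 + 11, 23 = 2*11 + 1, 11 = 11*1).
Back-substituting, 193*(54) + 613*(-17) = 1.
Scale by 84: particular solution (4536, -1428); reduce u mod 613: (245, -77).
General solution: u = 245 + 613t, v = -77 - 193t for integer t.
1513 ≤ 245 + 613t ≤ 12116 gives t ∈ [3, 19], which is 17 values.

17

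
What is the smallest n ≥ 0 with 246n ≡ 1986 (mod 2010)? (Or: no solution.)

196

gcd(2010, 246):
  2010 = 8*246 + 42
  246 = 5*42 + 36
  42 = 1*36 + 6
  36 = 6*6
so gcd(2010, 246) = 6.
6 divides 1986, so solutions exist.
Back-substitute for Bézout coefficients:
  6 = 42 - 1*36
  ... = 246*(-49) + 2010*(6)
So 246*(-49) ≡ 6 (mod 2010); multiply by 331: n ≡ -16219 (mod 335).
Smallest nonnegative: n = -16219 mod 335 = 196.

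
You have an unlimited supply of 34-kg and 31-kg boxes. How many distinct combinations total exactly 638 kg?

Need nonnegative integers with 34j + 31k = 638.
gcd(34, 31) = 1, and 34·(-10) + 31·(11) = 1.
So (j₀, k₀) = (-6380, 7018); general j = -6380 + 31t, k = 7018 - 34t.
j ≥ 0 ⇒ t ≥ 206; k ≥ 0 ⇒ t ≤ 206. That's 1 value of t.

1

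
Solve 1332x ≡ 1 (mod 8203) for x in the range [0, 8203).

622

gcd(8203, 1332) = 1  (8203 = 6×1332 + 211, 1332 = 6×211 + 66, 211 = 3×66 + 13, 66 = 5×13 + 1, 13 = 13×1).
Back-substituting, 1332×(622) + 8203×(-101) = 1.
So 1332×622 ≡ 1 (mod 8203), and 622 mod 8203 = 622.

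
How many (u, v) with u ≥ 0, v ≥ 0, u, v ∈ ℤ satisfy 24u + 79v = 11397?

gcd(79, 24) = 1  (79 = 3×24 + 7, 24 = 3×7 + 3, 7 = 2×3 + 1, 3 = 3×1).
Back-substituting, 24×(-23) + 79×(7) = 1.
Scale by 11397: one solution is (-262131, 79779). Reduce u mod 79: (70, 123).
General: u = 70 + 79t, v = 123 - 24t.
u ≥ 0 ⇒ t ≥ 0; v ≥ 0 ⇒ t ≤ 5. So t ∈ [0, 5]: 6 solutions.

6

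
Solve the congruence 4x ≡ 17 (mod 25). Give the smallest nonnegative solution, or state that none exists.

gcd(25, 4) = 1  (25 = 6·4 + 1, 4 = 4·1).
1 divides 17, so solutions exist.
Back-substituting, 4·(-6) + 25·(1) = 1.
So 4·(-6) ≡ 1 (mod 25); multiply by 17: x ≡ -102 (mod 25).
Smallest nonnegative: x = -102 mod 25 = 23.

23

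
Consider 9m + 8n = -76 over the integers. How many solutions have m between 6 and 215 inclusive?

gcd(9, 8) = 1  (9 = 1*8 + 1, 8 = 8*1).
Back-substituting, 9*(1) + 8*(-1) = 1.
Scale by -76: particular solution (-76, 76); reduce m mod 8: (4, -14).
General solution: m = 4 + 8t, n = -14 - 9t for integer t.
6 ≤ 4 + 8t ≤ 215 gives t ∈ [1, 26], which is 26 values.

26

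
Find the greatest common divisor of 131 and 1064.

1

gcd(1064, 131) = 1  (1064 = 8·131 + 16, 131 = 8·16 + 3, 16 = 5·3 + 1, 3 = 3·1).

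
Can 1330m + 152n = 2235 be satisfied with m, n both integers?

no

gcd(1330, 152) = 38.
38 does not divide 2235 (remainder 31), so no integer solutions.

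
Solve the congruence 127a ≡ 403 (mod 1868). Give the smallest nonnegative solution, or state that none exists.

1577

gcd(1868, 127) = 1.
1 divides 403, so solutions exist.
By Bézout, 127*(-353) + 1868*(24) = 1.
So 127*(-353) ≡ 1 (mod 1868); multiply by 403: a ≡ -142259 (mod 1868).
Smallest nonnegative: a = -142259 mod 1868 = 1577.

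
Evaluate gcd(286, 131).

gcd(286, 131):
  286 = 2·131 + 24
  131 = 5·24 + 11
  24 = 2·11 + 2
  11 = 5·2 + 1
  2 = 2·1
so gcd(286, 131) = 1.

1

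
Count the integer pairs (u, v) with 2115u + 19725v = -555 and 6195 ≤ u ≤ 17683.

gcd(19725, 2115) = 15.
By Bézout, 2115*(-429) + 19725*(46) = 15.
Particular solution: (93, -10).
General solution: u = 93 + 1315t, v = -10 - 141t for integer t.
6195 ≤ 93 + 1315t ≤ 17683 gives t ∈ [5, 13], which is 9 values.

9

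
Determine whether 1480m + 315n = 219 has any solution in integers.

gcd(1480, 315) = 5  (1480 = 4*315 + 220, 315 = 1*220 + 95, 220 = 2*95 + 30, 95 = 3*30 + 5, 30 = 6*5).
5 does not divide 219 (remainder 4), so no integer solutions.

no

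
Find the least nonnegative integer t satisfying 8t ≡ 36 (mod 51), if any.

30

gcd(51, 8):
  51 = 6*8 + 3
  8 = 2*3 + 2
  3 = 1*2 + 1
  2 = 2*1
so gcd(51, 8) = 1.
1 divides 36, so solutions exist.
Back-substitute for Bézout coefficients:
  1 = 3 - 1*2
  ... = 8*(-19) + 51*(3)
So 8*(-19) ≡ 1 (mod 51); multiply by 36: t ≡ -684 (mod 51).
Smallest nonnegative: t = -684 mod 51 = 30.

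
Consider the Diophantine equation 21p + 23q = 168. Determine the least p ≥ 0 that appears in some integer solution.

gcd(23, 21) = 1  (23 = 1×21 + 2, 21 = 10×2 + 1, 2 = 2×1).
1 divides 168, so solutions exist.
Back-substituting, 21×(11) + 23×(-10) = 1.
Scale by 168/1 = 168: (p₀, q₀) = (1848, -1680).
General solution: p = 1848 + 23t, q = -1680 - 21t for integer t.
p ≥ 0: smallest is 1848 mod 23 = 8 (at t = -80), with q = 0.

8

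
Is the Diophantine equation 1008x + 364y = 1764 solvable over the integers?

yes

gcd(1008, 364):
  1008 = 2*364 + 280
  364 = 1*280 + 84
  280 = 3*84 + 28
  84 = 3*28
so gcd(1008, 364) = 28.
28 divides 1764, so integer solutions exist.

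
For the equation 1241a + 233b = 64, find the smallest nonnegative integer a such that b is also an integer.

gcd(1241, 233):
  1241 = 5*233 + 76
  233 = 3*76 + 5
  76 = 15*5 + 1
  5 = 5*1
so gcd(1241, 233) = 1.
1 divides 64, so solutions exist.
Back-substitute for Bézout coefficients:
  1 = 76 - 15*5
  ... = 1241*(46) + 233*(-245)
Scale by 64/1 = 64: (a₀, b₀) = (2944, -15680).
General solution: a = 2944 + 233t, b = -15680 - 1241t for integer t.
a ≥ 0: smallest is 2944 mod 233 = 148 (at t = -12), with b = -788.

148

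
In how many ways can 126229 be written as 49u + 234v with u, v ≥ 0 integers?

11

gcd(234, 49):
  234 = 4*49 + 38
  49 = 1*38 + 11
  38 = 3*11 + 5
  11 = 2*5 + 1
  5 = 5*1
so gcd(234, 49) = 1.
Back-substitute for Bézout coefficients:
  1 = 11 - 2*5
  ... = 49*(43) + 234*(-9)
Scale by 126229: one solution is (5427847, -1136061). Reduce u mod 234: (217, 494).
General: u = 217 + 234t, v = 494 - 49t.
u ≥ 0 ⇒ t ≥ 0; v ≥ 0 ⇒ t ≤ 10. So t ∈ [0, 10]: 11 solutions.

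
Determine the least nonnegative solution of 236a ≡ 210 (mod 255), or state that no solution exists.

gcd(255, 236) = 1  (255 = 1·236 + 19, 236 = 12·19 + 8, 19 = 2·8 + 3, 8 = 2·3 + 2, 3 = 1·2 + 1, 2 = 2·1).
1 divides 210, so solutions exist.
Back-substituting, 236·(-94) + 255·(87) = 1.
So 236·(-94) ≡ 1 (mod 255); multiply by 210: a ≡ -19740 (mod 255).
Smallest nonnegative: a = -19740 mod 255 = 150.

150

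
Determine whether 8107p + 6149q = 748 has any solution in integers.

yes

gcd(8107, 6149) = 11.
11 divides 748, so integer solutions exist.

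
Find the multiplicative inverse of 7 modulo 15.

13

gcd(15, 7):
  15 = 2×7 + 1
  7 = 7×1
so gcd(15, 7) = 1.
Back-substitute for Bézout coefficients:
  1 = 15 - 2×7
  ... = 7×(-2) + 15×(1)
So 7×-2 ≡ 1 (mod 15), and -2 mod 15 = 13.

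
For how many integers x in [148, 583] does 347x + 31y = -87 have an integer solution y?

14

gcd(347, 31):
  347 = 11*31 + 6
  31 = 5*6 + 1
  6 = 6*1
so gcd(347, 31) = 1.
Back-substitute for Bézout coefficients:
  1 = 31 - 5*6
  ... = 347*(-5) + 31*(56)
Scale by -87: particular solution (435, -4872); reduce x mod 31: (1, -14).
General solution: x = 1 + 31t, y = -14 - 347t for integer t.
148 ≤ 1 + 31t ≤ 583 gives t ∈ [5, 18], which is 14 values.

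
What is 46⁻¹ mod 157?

99

gcd(157, 46):
  157 = 3×46 + 19
  46 = 2×19 + 8
  19 = 2×8 + 3
  8 = 2×3 + 2
  3 = 1×2 + 1
  2 = 2×1
so gcd(157, 46) = 1.
Back-substitute for Bézout coefficients:
  1 = 3 - 1×2
  ... = 46×(-58) + 157×(17)
So 46×-58 ≡ 1 (mod 157), and -58 mod 157 = 99.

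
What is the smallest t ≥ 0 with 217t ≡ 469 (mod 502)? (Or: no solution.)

gcd(502, 217):
  502 = 2×217 + 68
  217 = 3×68 + 13
  68 = 5×13 + 3
  13 = 4×3 + 1
  3 = 3×1
so gcd(502, 217) = 1.
1 divides 469, so solutions exist.
Back-substitute for Bézout coefficients:
  1 = 13 - 4×3
  ... = 217×(155) + 502×(-67)
So 217×(155) ≡ 1 (mod 502); multiply by 469: t ≡ 72695 (mod 502).
Smallest nonnegative: t = 72695 mod 502 = 407.

407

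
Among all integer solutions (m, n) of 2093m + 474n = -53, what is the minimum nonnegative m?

gcd(2093, 474) = 1  (2093 = 4·474 + 197, 474 = 2·197 + 80, 197 = 2·80 + 37, 80 = 2·37 + 6, 37 = 6·6 + 1, 6 = 6·1).
1 divides -53, so solutions exist.
Back-substituting, 2093·(77) + 474·(-340) = 1.
Scale by -53/1 = -53: (m₀, n₀) = (-4081, 18020).
General solution: m = -4081 + 474t, n = 18020 - 2093t for integer t.
m ≥ 0: smallest is -4081 mod 474 = 185 (at t = 9), with n = -817.

185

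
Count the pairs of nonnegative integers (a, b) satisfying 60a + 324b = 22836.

gcd(324, 60):
  324 = 5*60 + 24
  60 = 2*24 + 12
  24 = 2*12
so gcd(324, 60) = 12.
Back-substitute for Bézout coefficients:
  12 = 60 - 2*24
  ... = 60*(11) + 324*(-2)
Scale by 1903: one solution is (20933, -3806). Reduce a mod 27: (8, 69).
General: a = 8 + 27t, b = 69 - 5t.
a ≥ 0 ⇒ t ≥ 0; b ≥ 0 ⇒ t ≤ 13. So t ∈ [0, 13]: 14 solutions.

14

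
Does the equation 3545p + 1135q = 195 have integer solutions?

yes

gcd(3545, 1135) = 5.
5 divides 195, so integer solutions exist.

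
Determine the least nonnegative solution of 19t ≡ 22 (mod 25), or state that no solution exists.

gcd(25, 19):
  25 = 1·19 + 6
  19 = 3·6 + 1
  6 = 6·1
so gcd(25, 19) = 1.
1 divides 22, so solutions exist.
Back-substitute for Bézout coefficients:
  1 = 19 - 3·6
  ... = 19·(4) + 25·(-3)
So 19·(4) ≡ 1 (mod 25); multiply by 22: t ≡ 88 (mod 25).
Smallest nonnegative: t = 88 mod 25 = 13.

13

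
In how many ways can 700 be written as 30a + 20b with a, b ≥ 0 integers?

12

gcd(30, 20) = 10.
By Bézout, 30*(1) + 20*(-1) = 10.
One solution: (0, 35).
General: a = 0 + 2t, b = 35 - 3t.
a ≥ 0 ⇒ t ≥ 0; b ≥ 0 ⇒ t ≤ 11. So t ∈ [0, 11]: 12 solutions.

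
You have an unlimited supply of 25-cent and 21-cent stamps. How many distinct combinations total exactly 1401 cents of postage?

3

Need nonnegative integers with 25j + 21k = 1401.
gcd(25, 21) = 1, and 25·(-5) + 21·(6) = 1.
So (j₀, k₀) = (-7005, 8406); general j = -7005 + 21t, k = 8406 - 25t.
j ≥ 0 ⇒ t ≥ 334; k ≥ 0 ⇒ t ≤ 336. That's 3 values of t.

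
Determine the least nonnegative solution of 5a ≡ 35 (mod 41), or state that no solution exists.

7

gcd(41, 5) = 1  (41 = 8*5 + 1, 5 = 5*1).
1 divides 35, so solutions exist.
Back-substituting, 5*(-8) + 41*(1) = 1.
So 5*(-8) ≡ 1 (mod 41); multiply by 35: a ≡ -280 (mod 41).
Smallest nonnegative: a = -280 mod 41 = 7.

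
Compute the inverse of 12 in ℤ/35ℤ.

gcd(35, 12) = 1.
By Bézout, 12·(3) + 35·(-1) = 1.
So 12·3 ≡ 1 (mod 35), and 3 mod 35 = 3.

3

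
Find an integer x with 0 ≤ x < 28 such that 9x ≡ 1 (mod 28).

25

gcd(28, 9) = 1  (28 = 3·9 + 1, 9 = 9·1).
Back-substituting, 9·(-3) + 28·(1) = 1.
So 9·-3 ≡ 1 (mod 28), and -3 mod 28 = 25.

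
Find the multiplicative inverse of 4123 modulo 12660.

gcd(12660, 4123) = 1.
By Bézout, 4123·(-4133) + 12660·(1346) = 1.
So 4123·-4133 ≡ 1 (mod 12660), and -4133 mod 12660 = 8527.

8527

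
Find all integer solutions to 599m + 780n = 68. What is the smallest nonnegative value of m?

gcd(780, 599):
  780 = 1*599 + 181
  599 = 3*181 + 56
  181 = 3*56 + 13
  56 = 4*13 + 4
  13 = 3*4 + 1
  4 = 4*1
so gcd(780, 599) = 1.
1 divides 68, so solutions exist.
Back-substitute for Bézout coefficients:
  1 = 13 - 3*4
  ... = 599*(-181) + 780*(139)
Scale by 68/1 = 68: (m₀, n₀) = (-12308, 9452).
General solution: m = -12308 + 780t, n = 9452 - 599t for integer t.
m ≥ 0: smallest is -12308 mod 780 = 172 (at t = 16), with n = -132.

172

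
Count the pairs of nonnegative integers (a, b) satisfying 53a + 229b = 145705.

12

gcd(229, 53) = 1.
By Bézout, 53*(-108) + 229*(25) = 1.
One solution: (53, 624).
General: a = 53 + 229t, b = 624 - 53t.
a ≥ 0 ⇒ t ≥ 0; b ≥ 0 ⇒ t ≤ 11. So t ∈ [0, 11]: 12 solutions.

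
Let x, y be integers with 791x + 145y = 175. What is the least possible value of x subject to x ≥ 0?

40

gcd(791, 145) = 1  (791 = 5×145 + 66, 145 = 2×66 + 13, 66 = 5×13 + 1, 13 = 13×1).
1 divides 175, so solutions exist.
Back-substituting, 791×(11) + 145×(-60) = 1.
Scale by 175/1 = 175: (x₀, y₀) = (1925, -10500).
General solution: x = 1925 + 145t, y = -10500 - 791t for integer t.
x ≥ 0: smallest is 1925 mod 145 = 40 (at t = -13), with y = -217.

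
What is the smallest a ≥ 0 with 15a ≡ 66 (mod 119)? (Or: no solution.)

52

gcd(119, 15):
  119 = 7*15 + 14
  15 = 1*14 + 1
  14 = 14*1
so gcd(119, 15) = 1.
1 divides 66, so solutions exist.
Back-substitute for Bézout coefficients:
  1 = 15 - 1*14
  ... = 15*(8) + 119*(-1)
So 15*(8) ≡ 1 (mod 119); multiply by 66: a ≡ 528 (mod 119).
Smallest nonnegative: a = 528 mod 119 = 52.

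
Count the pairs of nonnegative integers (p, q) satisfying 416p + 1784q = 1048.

gcd(1784, 416) = 8.
By Bézout, 416*(-30) + 1784*(7) = 8.
One solution: (84, -19).
General: p = 84 + 223t, q = -19 - 52t.
p ≥ 0 ⇒ t ≥ 0; q ≥ 0 ⇒ t ≤ -1. So t ∈ [0, -1]: 0 solutions.

0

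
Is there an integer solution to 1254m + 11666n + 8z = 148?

yes

gcd(11666, 1254) = 38  (11666 = 9·1254 + 380, 1254 = 3·380 + 114, 380 = 3·114 + 38, 114 = 3·38).
gcd(38, 8) = 2.
2 divides 148, so integer solutions exist.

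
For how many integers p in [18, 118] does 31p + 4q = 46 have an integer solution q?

gcd(31, 4):
  31 = 7·4 + 3
  4 = 1·3 + 1
  3 = 3·1
so gcd(31, 4) = 1.
Back-substitute for Bézout coefficients:
  1 = 4 - 1·3
  ... = 31·(-1) + 4·(8)
Scale by 46: particular solution (-46, 368); reduce p mod 4: (2, -4).
General solution: p = 2 + 4t, q = -4 - 31t for integer t.
18 ≤ 2 + 4t ≤ 118 gives t ∈ [4, 29], which is 26 values.

26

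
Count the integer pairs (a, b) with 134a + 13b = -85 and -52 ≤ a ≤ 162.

gcd(134, 13) = 1  (134 = 10*13 + 4, 13 = 3*4 + 1, 4 = 4*1).
Back-substituting, 134*(-3) + 13*(31) = 1.
Scale by -85: particular solution (255, -2635); reduce a mod 13: (8, -89).
General solution: a = 8 + 13t, b = -89 - 134t for integer t.
-52 ≤ 8 + 13t ≤ 162 gives t ∈ [-4, 11], which is 16 values.

16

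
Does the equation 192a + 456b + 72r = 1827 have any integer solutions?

no

gcd(456, 192):
  456 = 2×192 + 72
  192 = 2×72 + 48
  72 = 1×48 + 24
  48 = 2×24
so gcd(456, 192) = 24.
gcd(24, 72) = 24.
24 does not divide 1827 (remainder 3), so no integer solutions.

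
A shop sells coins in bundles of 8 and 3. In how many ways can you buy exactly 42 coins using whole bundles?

2

Need nonnegative integers with 8j + 3k = 42.
gcd(8, 3) = 1, and 8·(-1) + 3·(3) = 1.
So (j₀, k₀) = (-42, 126); general j = -42 + 3t, k = 126 - 8t.
j ≥ 0 ⇒ t ≥ 14; k ≥ 0 ⇒ t ≤ 15. That's 2 values of t.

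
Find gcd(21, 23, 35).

1

gcd(23, 21):
  23 = 1·21 + 2
  21 = 10·2 + 1
  2 = 2·1
so gcd(23, 21) = 1.
gcd(1, 35) = 1.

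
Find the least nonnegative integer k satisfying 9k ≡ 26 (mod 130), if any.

104

gcd(130, 9) = 1.
1 divides 26, so solutions exist.
By Bézout, 9*(29) + 130*(-2) = 1.
So 9*(29) ≡ 1 (mod 130); multiply by 26: k ≡ 754 (mod 130).
Smallest nonnegative: k = 754 mod 130 = 104.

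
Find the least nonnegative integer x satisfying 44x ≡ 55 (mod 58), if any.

no solution

gcd(58, 44) = 2.
2 does not divide 55, so the congruence has no solution.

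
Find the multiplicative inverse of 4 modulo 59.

gcd(59, 4):
  59 = 14·4 + 3
  4 = 1·3 + 1
  3 = 3·1
so gcd(59, 4) = 1.
Back-substitute for Bézout coefficients:
  1 = 4 - 1·3
  ... = 4·(15) + 59·(-1)
So 4·15 ≡ 1 (mod 59), and 15 mod 59 = 15.

15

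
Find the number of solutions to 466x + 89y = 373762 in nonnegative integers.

gcd(466, 89):
  466 = 5*89 + 21
  89 = 4*21 + 5
  21 = 4*5 + 1
  5 = 5*1
so gcd(466, 89) = 1.
Back-substitute for Bézout coefficients:
  1 = 21 - 4*5
  ... = 466*(17) + 89*(-89)
Scale by 373762: one solution is (6353954, -33264818). Reduce x mod 89: (66, 3854).
General: x = 66 + 89t, y = 3854 - 466t.
x ≥ 0 ⇒ t ≥ 0; y ≥ 0 ⇒ t ≤ 8. So t ∈ [0, 8]: 9 solutions.

9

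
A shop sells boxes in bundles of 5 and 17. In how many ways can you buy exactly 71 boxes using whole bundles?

Need nonnegative integers with 5j + 17k = 71.
gcd(5, 17) = 1, and 5·(7) + 17·(-2) = 1.
So (j₀, k₀) = (497, -142); general j = 497 + 17t, k = -142 - 5t.
j ≥ 0 ⇒ t ≥ -29; k ≥ 0 ⇒ t ≤ -29. That's 1 value of t.

1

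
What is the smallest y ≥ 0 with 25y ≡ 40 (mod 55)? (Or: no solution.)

6

gcd(55, 25) = 5.
5 divides 40, so solutions exist.
By Bézout, 25*(-2) + 55*(1) = 5.
So 25*(-2) ≡ 5 (mod 55); multiply by 8: y ≡ -16 (mod 11).
Smallest nonnegative: y = -16 mod 11 = 6.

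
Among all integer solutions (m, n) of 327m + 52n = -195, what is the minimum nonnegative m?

gcd(327, 52) = 1  (327 = 6×52 + 15, 52 = 3×15 + 7, 15 = 2×7 + 1, 7 = 7×1).
1 divides -195, so solutions exist.
Back-substituting, 327×(7) + 52×(-44) = 1.
Scale by -195/1 = -195: (m₀, n₀) = (-1365, 8580).
General solution: m = -1365 + 52t, n = 8580 - 327t for integer t.
m ≥ 0: smallest is -1365 mod 52 = 39 (at t = 27), with n = -249.

39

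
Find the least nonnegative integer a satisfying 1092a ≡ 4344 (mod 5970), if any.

gcd(5970, 1092) = 6  (5970 = 5*1092 + 510, 1092 = 2*510 + 72, 510 = 7*72 + 6, 72 = 12*6).
6 divides 4344, so solutions exist.
Back-substituting, 1092*(-82) + 5970*(15) = 6.
So 1092*(-82) ≡ 6 (mod 5970); multiply by 724: a ≡ -59368 (mod 995).
Smallest nonnegative: a = -59368 mod 995 = 332.

332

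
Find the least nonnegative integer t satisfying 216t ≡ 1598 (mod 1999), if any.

211

gcd(1999, 216):
  1999 = 9*216 + 55
  216 = 3*55 + 51
  55 = 1*51 + 4
  51 = 12*4 + 3
  4 = 1*3 + 1
  3 = 3*1
so gcd(1999, 216) = 1.
1 divides 1598, so solutions exist.
Back-substitute for Bézout coefficients:
  1 = 4 - 1*3
  ... = 216*(-509) + 1999*(55)
So 216*(-509) ≡ 1 (mod 1999); multiply by 1598: t ≡ -813382 (mod 1999).
Smallest nonnegative: t = -813382 mod 1999 = 211.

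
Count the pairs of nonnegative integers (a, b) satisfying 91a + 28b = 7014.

19

gcd(91, 28) = 7.
By Bézout, 91*(1) + 28*(-3) = 7.
One solution: (2, 244).
General: a = 2 + 4t, b = 244 - 13t.
a ≥ 0 ⇒ t ≥ 0; b ≥ 0 ⇒ t ≤ 18. So t ∈ [0, 18]: 19 solutions.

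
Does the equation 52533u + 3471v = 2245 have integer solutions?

gcd(52533, 3471) = 39.
39 does not divide 2245 (remainder 22), so no integer solutions.

no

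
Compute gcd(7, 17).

1

gcd(17, 7):
  17 = 2·7 + 3
  7 = 2·3 + 1
  3 = 3·1
so gcd(17, 7) = 1.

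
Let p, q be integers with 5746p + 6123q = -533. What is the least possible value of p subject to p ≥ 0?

gcd(6123, 5746) = 13  (6123 = 1·5746 + 377, 5746 = 15·377 + 91, 377 = 4·91 + 13, 91 = 7·13).
13 divides -533, so solutions exist.
Back-substituting, 5746·(-65) + 6123·(61) = 13.
Scale by -533/13 = -41: (p₀, q₀) = (2665, -2501).
General solution: p = 2665 + 471t, q = -2501 - 442t for integer t.
p ≥ 0: smallest is 2665 mod 471 = 310 (at t = -5), with q = -291.

310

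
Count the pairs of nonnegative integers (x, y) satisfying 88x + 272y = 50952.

18

gcd(272, 88):
  272 = 3·88 + 8
  88 = 11·8
so gcd(272, 88) = 8.
Back-substitute for Bézout coefficients:
  8 = 272 - 3·88
  ... = 88·(-3) + 272·(1)
Scale by 6369: one solution is (-19107, 6369). Reduce x mod 34: (1, 187).
General: x = 1 + 34t, y = 187 - 11t.
x ≥ 0 ⇒ t ≥ 0; y ≥ 0 ⇒ t ≤ 17. So t ∈ [0, 17]: 18 solutions.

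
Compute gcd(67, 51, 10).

gcd(67, 51):
  67 = 1·51 + 16
  51 = 3·16 + 3
  16 = 5·3 + 1
  3 = 3·1
so gcd(67, 51) = 1.
gcd(1, 10) = 1.

1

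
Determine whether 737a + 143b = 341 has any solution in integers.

gcd(737, 143) = 11.
11 divides 341, so integer solutions exist.

yes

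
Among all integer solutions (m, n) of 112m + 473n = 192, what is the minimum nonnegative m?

272

gcd(473, 112) = 1  (473 = 4·112 + 25, 112 = 4·25 + 12, 25 = 2·12 + 1, 12 = 12·1).
1 divides 192, so solutions exist.
Back-substituting, 112·(-38) + 473·(9) = 1.
Scale by 192/1 = 192: (m₀, n₀) = (-7296, 1728).
General solution: m = -7296 + 473t, n = 1728 - 112t for integer t.
m ≥ 0: smallest is -7296 mod 473 = 272 (at t = 16), with n = -64.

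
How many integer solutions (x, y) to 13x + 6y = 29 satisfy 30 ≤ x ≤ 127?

gcd(13, 6):
  13 = 2×6 + 1
  6 = 6×1
so gcd(13, 6) = 1.
Back-substitute for Bézout coefficients:
  1 = 13 - 2×6
  ... = 13×(1) + 6×(-2)
Scale by 29: particular solution (29, -58); reduce x mod 6: (5, -6).
General solution: x = 5 + 6t, y = -6 - 13t for integer t.
30 ≤ 5 + 6t ≤ 127 gives t ∈ [5, 20], which is 16 values.

16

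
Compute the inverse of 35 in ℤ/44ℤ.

gcd(44, 35):
  44 = 1*35 + 9
  35 = 3*9 + 8
  9 = 1*8 + 1
  8 = 8*1
so gcd(44, 35) = 1.
Back-substitute for Bézout coefficients:
  1 = 9 - 1*8
  ... = 35*(-5) + 44*(4)
So 35*-5 ≡ 1 (mod 44), and -5 mod 44 = 39.

39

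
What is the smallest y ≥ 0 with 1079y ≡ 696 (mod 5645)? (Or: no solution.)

gcd(5645, 1079) = 1  (5645 = 5*1079 + 250, 1079 = 4*250 + 79, 250 = 3*79 + 13, 79 = 6*13 + 1, 13 = 13*1).
1 divides 696, so solutions exist.
Back-substituting, 1079*(429) + 5645*(-82) = 1.
So 1079*(429) ≡ 1 (mod 5645); multiply by 696: y ≡ 298584 (mod 5645).
Smallest nonnegative: y = 298584 mod 5645 = 5044.

5044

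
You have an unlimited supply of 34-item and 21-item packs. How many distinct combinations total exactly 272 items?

1

Need nonnegative integers with 34j + 21k = 272.
gcd(34, 21) = 1, and 34·(-8) + 21·(13) = 1.
So (j₀, k₀) = (-2176, 3536); general j = -2176 + 21t, k = 3536 - 34t.
j ≥ 0 ⇒ t ≥ 104; k ≥ 0 ⇒ t ≤ 104. That's 1 value of t.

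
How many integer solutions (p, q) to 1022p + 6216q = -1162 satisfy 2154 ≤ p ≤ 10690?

19

gcd(6216, 1022) = 14.
By Bézout, 1022·(73) + 6216·(-12) = 14.
Particular solution: (157, -26).
General solution: p = 157 + 444t, q = -26 - 73t for integer t.
2154 ≤ 157 + 444t ≤ 10690 gives t ∈ [5, 23], which is 19 values.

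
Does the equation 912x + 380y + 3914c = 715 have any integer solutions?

gcd(912, 380) = 76  (912 = 2*380 + 152, 380 = 2*152 + 76, 152 = 2*76).
gcd(76, 3914) = 38.
38 does not divide 715 (remainder 31), so no integer solutions.

no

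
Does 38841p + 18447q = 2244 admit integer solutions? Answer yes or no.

yes

gcd(38841, 18447) = 33.
33 divides 2244, so integer solutions exist.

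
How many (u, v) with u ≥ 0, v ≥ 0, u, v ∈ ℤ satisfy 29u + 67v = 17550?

gcd(67, 29):
  67 = 2·29 + 9
  29 = 3·9 + 2
  9 = 4·2 + 1
  2 = 2·1
so gcd(67, 29) = 1.
Back-substitute for Bézout coefficients:
  1 = 9 - 4·2
  ... = 29·(-30) + 67·(13)
Scale by 17550: one solution is (-526500, 228150). Reduce u mod 67: (53, 239).
General: u = 53 + 67t, v = 239 - 29t.
u ≥ 0 ⇒ t ≥ 0; v ≥ 0 ⇒ t ≤ 8. So t ∈ [0, 8]: 9 solutions.

9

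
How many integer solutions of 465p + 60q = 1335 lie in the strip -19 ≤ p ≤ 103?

gcd(465, 60) = 15  (465 = 7*60 + 45, 60 = 1*45 + 15, 45 = 3*15).
Back-substituting, 465*(-1) + 60*(8) = 15.
Scale by 89: particular solution (-89, 712); reduce p mod 4: (3, -1).
General solution: p = 3 + 4t, q = -1 - 31t for integer t.
-19 ≤ 3 + 4t ≤ 103 gives t ∈ [-5, 25], which is 31 values.

31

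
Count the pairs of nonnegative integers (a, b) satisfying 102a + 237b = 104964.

13

gcd(237, 102):
  237 = 2×102 + 33
  102 = 3×33 + 3
  33 = 11×3
so gcd(237, 102) = 3.
Back-substitute for Bézout coefficients:
  3 = 102 - 3×33
  ... = 102×(7) + 237×(-3)
Scale by 34988: one solution is (244916, -104964). Reduce a mod 79: (16, 436).
General: a = 16 + 79t, b = 436 - 34t.
a ≥ 0 ⇒ t ≥ 0; b ≥ 0 ⇒ t ≤ 12. So t ∈ [0, 12]: 13 solutions.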